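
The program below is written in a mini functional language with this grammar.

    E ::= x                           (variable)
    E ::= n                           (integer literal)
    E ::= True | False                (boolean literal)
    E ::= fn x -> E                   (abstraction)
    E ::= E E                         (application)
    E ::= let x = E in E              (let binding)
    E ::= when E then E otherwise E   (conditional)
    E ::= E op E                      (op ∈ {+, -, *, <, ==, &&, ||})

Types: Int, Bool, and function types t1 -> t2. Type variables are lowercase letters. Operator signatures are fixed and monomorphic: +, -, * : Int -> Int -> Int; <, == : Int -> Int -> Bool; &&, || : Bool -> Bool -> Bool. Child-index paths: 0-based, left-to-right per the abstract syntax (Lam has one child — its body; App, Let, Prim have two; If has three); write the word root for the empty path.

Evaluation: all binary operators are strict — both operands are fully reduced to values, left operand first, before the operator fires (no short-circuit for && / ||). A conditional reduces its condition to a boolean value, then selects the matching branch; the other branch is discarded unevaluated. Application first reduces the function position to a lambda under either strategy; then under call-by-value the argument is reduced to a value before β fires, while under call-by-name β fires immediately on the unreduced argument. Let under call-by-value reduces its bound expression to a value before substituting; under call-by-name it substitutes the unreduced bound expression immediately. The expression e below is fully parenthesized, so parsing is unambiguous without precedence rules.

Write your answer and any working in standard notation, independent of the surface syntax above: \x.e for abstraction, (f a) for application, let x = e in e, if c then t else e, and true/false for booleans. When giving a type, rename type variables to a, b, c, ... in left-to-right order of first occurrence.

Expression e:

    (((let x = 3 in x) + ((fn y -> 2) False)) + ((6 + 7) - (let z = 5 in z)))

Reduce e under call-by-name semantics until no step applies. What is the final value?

Answer: 13

Trace:
step 0: (((let x = 3 in x) + ((\y.2) false)) + ((6 + 7) - (let z = 5 in z)))
step 1: [let@0.0] ((3 + ((\y.2) false)) + ((6 + 7) - (let z = 5 in z)))
step 2: [beta@0.1] ((3 + 2) + ((6 + 7) - (let z = 5 in z)))
step 3: [delta@0] (5 + ((6 + 7) - (let z = 5 in z)))
step 4: [delta@1.0] (5 + (13 - (let z = 5 in z)))
step 5: [let@1.1] (5 + (13 - 5))
step 6: [delta@1] (5 + 8)
step 7: [delta@root] 13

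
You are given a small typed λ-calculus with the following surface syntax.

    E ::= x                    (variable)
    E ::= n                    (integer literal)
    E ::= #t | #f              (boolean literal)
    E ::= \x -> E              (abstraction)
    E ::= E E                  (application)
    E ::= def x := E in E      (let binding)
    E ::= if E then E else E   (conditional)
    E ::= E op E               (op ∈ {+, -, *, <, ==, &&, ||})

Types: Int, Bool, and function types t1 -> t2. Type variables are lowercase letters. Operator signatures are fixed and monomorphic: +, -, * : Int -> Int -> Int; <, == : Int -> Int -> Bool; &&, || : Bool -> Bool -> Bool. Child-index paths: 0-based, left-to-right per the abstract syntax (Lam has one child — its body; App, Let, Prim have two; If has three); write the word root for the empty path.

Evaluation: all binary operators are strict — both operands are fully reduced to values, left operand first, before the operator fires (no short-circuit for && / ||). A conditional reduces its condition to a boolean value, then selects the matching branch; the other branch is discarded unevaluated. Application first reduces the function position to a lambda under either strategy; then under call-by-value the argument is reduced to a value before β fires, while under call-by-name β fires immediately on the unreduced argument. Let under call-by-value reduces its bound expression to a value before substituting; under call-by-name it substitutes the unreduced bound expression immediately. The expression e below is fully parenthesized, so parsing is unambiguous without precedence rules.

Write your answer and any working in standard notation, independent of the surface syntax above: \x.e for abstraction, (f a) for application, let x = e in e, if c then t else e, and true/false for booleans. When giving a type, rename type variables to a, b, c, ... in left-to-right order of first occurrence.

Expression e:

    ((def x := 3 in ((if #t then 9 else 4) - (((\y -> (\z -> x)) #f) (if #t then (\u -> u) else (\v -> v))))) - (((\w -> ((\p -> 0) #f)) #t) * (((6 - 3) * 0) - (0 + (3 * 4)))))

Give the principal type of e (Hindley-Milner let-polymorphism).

Answer: Int

Derivation:
let x : Int
  unify Bool ~ Bool
  unify Int ~ Int
  unify Int ~ Int
x : Int
\z._ : b -> Int
\y._ : a -> b -> Int
  unify a -> b -> Int ~ Bool -> c
  unify a ~ Bool
  unify b -> Int ~ c
_ _ : b -> Int
  unify Bool ~ Bool
u : d
\u._ : d -> d
v : e
\v._ : e -> e
  unify d -> d ~ e -> e
  unify d ~ e
  unify e ~ e
  unify b -> Int ~ (e -> e) -> f
  unify b ~ e -> e
  unify Int ~ f
_ _ : Int
  unify Int ~ Int
  unify Int ~ Int
\p._ : h -> Int
  unify h -> Int ~ Bool -> i
  unify h ~ Bool
  unify Int ~ i
_ _ : Int
\w._ : g -> Int
  unify g -> Int ~ Bool -> j
  unify g ~ Bool
  unify Int ~ j
_ _ : Int
  unify Int ~ Int
  unify Int ~ Int
  unify Int ~ Int
  unify Int ~ Int
  unify Int ~ Int
  unify Int ~ Int
  unify Int ~ Int
  unify Int ~ Int
  unify Int ~ Int
  unify Int ~ Int
  unify Int ~ Int
  unify Int ~ Int
  unify Int ~ Int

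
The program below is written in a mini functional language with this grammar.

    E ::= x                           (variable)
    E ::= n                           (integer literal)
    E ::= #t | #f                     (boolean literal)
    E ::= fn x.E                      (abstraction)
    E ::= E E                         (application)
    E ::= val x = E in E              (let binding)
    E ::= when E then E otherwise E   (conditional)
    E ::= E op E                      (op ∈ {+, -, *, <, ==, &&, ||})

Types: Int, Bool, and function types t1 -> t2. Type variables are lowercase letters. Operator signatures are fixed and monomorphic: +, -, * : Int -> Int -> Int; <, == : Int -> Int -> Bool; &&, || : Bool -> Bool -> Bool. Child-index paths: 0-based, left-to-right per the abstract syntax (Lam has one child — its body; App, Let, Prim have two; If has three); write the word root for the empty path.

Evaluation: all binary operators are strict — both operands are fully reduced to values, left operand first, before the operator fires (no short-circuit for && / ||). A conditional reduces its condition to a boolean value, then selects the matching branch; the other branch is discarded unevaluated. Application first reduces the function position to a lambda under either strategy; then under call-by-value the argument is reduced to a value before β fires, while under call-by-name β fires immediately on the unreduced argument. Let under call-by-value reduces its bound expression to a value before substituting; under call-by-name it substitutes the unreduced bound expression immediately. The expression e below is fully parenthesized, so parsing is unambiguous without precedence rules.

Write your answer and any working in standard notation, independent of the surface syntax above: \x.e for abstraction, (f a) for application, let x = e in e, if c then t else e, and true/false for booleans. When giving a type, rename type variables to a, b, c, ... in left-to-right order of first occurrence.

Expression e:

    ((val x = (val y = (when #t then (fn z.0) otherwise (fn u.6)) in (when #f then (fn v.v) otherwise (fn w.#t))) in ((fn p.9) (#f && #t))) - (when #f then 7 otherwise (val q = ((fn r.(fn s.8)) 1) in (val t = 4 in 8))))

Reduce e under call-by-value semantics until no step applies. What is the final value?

Working:
step 0: ((let x = (let y = (if true then (\z.0) else (\u.6)) in (if false then (\v.v) else (\w.true))) in ((\p.9) (false && true))) - (if false then 7 else (let q = ((\r.(\s.8)) 1) in (let t = 4 in 8))))
step 1: [if@0.0.0] ((let x = (let y = (\z.0) in (if false then (\v.v) else (\w.true))) in ((\p.9) (false && true))) - (if false then 7 else (let q = ((\r.(\s.8)) 1) in (let t = 4 in 8))))
step 2: [let@0.0] ((let x = (if false then (\v.v) else (\w.true)) in ((\p.9) (false && true))) - (if false then 7 else (let q = ((\r.(\s.8)) 1) in (let t = 4 in 8))))
step 3: [if@0.0] ((let x = (\w.true) in ((\p.9) (false && true))) - (if false then 7 else (let q = ((\r.(\s.8)) 1) in (let t = 4 in 8))))
step 4: [let@0] (((\p.9) (false && true)) - (if false then 7 else (let q = ((\r.(\s.8)) 1) in (let t = 4 in 8))))
step 5: [delta@0.1] (((\p.9) false) - (if false then 7 else (let q = ((\r.(\s.8)) 1) in (let t = 4 in 8))))
step 6: [beta@0] (9 - (if false then 7 else (let q = ((\r.(\s.8)) 1) in (let t = 4 in 8))))
step 7: [if@1] (9 - (let q = ((\r.(\s.8)) 1) in (let t = 4 in 8)))
step 8: [beta@1.0] (9 - (let q = (\s.8) in (let t = 4 in 8)))
step 9: [let@1] (9 - (let t = 4 in 8))
step 10: [let@1] (9 - 8)
step 11: [delta@root] 1

Answer: 1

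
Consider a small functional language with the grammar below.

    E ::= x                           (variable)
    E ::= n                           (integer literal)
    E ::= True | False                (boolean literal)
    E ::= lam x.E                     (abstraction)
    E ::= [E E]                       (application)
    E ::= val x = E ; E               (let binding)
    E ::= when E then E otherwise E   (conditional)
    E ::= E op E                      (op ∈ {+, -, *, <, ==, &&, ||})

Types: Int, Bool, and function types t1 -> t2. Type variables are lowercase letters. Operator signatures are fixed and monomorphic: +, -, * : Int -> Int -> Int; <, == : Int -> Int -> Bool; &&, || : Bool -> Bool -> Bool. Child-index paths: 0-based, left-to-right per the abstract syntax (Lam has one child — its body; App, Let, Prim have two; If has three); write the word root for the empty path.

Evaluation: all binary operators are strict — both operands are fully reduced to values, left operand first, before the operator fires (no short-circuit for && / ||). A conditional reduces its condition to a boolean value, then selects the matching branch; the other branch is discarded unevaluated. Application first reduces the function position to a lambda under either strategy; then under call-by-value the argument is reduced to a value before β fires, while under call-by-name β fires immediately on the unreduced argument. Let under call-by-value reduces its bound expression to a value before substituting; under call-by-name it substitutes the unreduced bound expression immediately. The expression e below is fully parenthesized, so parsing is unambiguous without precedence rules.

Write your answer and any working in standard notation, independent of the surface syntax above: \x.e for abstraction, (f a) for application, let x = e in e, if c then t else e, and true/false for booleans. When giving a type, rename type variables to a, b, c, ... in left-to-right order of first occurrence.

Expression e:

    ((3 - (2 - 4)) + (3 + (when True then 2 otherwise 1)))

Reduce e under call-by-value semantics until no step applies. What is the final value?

Answer: 10

Derivation:
step 0: ((3 - (2 - 4)) + (3 + (if true then 2 else 1)))
step 1: [delta@0.1] ((3 - -2) + (3 + (if true then 2 else 1)))
step 2: [delta@0] (5 + (3 + (if true then 2 else 1)))
step 3: [if@1.1] (5 + (3 + 2))
step 4: [delta@1] (5 + 5)
step 5: [delta@root] 10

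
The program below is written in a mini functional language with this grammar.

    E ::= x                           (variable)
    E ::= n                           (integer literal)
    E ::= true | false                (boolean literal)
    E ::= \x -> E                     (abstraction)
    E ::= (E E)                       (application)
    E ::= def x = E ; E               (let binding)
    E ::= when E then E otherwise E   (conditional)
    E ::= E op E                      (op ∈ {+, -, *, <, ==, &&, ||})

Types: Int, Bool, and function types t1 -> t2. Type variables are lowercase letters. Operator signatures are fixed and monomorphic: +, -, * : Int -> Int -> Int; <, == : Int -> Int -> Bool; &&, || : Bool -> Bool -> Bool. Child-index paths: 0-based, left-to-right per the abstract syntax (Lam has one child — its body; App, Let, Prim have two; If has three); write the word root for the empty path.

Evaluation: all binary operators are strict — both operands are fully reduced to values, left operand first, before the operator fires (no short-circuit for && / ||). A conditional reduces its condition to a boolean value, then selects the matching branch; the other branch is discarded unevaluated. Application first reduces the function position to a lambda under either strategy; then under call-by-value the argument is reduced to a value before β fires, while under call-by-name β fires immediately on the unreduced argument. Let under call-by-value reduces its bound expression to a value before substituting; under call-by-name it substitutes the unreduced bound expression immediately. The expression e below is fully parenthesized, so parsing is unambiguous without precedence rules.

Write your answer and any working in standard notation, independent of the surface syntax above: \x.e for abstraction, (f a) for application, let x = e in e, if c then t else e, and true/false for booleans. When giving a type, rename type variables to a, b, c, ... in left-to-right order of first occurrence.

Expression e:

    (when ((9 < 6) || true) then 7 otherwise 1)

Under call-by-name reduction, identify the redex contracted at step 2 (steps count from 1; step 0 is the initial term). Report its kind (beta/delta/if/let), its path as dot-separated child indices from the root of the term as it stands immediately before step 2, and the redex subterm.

Answer: delta at 0 : (false || true)

Trace:
step 0: (if ((9 < 6) || true) then 7 else 1)
step 1: [delta@0.0] (if (false || true) then 7 else 1)
step 2: [delta@0] (if true then 7 else 1)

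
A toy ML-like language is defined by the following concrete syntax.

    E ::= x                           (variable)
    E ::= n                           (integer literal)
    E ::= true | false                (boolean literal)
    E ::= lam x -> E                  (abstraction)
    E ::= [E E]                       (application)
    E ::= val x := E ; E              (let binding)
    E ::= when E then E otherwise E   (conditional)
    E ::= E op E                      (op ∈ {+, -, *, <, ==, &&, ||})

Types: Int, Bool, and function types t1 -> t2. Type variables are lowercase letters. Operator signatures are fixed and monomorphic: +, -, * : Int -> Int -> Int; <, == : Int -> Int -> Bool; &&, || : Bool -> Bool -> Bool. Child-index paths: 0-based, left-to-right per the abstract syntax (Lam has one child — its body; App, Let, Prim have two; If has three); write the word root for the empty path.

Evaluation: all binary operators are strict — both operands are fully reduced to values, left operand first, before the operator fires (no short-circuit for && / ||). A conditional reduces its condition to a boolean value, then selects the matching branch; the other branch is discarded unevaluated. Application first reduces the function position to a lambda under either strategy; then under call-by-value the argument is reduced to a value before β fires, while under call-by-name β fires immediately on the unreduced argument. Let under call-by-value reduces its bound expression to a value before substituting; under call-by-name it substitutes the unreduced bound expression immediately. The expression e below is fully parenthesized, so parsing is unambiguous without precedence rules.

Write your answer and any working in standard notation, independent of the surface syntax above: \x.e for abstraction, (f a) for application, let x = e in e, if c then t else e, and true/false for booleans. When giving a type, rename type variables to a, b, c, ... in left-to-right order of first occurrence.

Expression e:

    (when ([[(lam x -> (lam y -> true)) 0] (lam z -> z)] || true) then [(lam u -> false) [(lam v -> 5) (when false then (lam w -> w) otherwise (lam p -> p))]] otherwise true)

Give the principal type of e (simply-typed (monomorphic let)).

Answer: Bool

Working:
\y._ : b -> Bool
\x._ : a -> b -> Bool
  unify a -> b -> Bool ~ Int -> c
  unify a ~ Int
  unify b -> Bool ~ c
_ _ : b -> Bool
z : d
\z._ : d -> d
  unify b -> Bool ~ (d -> d) -> e
  unify b ~ d -> d
  unify Bool ~ e
_ _ : Bool
  unify Bool ~ Bool
  unify Bool ~ Bool
  unify Bool ~ Bool
\u._ : f -> Bool
\v._ : g -> Int
  unify Bool ~ Bool
w : h
\w._ : h -> h
p : i
\p._ : i -> i
  unify h -> h ~ i -> i
  unify h ~ i
  unify i ~ i
  unify g -> Int ~ (i -> i) -> j
  unify g ~ i -> i
  unify Int ~ j
_ _ : Int
  unify f -> Bool ~ Int -> k
  unify f ~ Int
  unify Bool ~ k
_ _ : Bool
  unify Bool ~ Bool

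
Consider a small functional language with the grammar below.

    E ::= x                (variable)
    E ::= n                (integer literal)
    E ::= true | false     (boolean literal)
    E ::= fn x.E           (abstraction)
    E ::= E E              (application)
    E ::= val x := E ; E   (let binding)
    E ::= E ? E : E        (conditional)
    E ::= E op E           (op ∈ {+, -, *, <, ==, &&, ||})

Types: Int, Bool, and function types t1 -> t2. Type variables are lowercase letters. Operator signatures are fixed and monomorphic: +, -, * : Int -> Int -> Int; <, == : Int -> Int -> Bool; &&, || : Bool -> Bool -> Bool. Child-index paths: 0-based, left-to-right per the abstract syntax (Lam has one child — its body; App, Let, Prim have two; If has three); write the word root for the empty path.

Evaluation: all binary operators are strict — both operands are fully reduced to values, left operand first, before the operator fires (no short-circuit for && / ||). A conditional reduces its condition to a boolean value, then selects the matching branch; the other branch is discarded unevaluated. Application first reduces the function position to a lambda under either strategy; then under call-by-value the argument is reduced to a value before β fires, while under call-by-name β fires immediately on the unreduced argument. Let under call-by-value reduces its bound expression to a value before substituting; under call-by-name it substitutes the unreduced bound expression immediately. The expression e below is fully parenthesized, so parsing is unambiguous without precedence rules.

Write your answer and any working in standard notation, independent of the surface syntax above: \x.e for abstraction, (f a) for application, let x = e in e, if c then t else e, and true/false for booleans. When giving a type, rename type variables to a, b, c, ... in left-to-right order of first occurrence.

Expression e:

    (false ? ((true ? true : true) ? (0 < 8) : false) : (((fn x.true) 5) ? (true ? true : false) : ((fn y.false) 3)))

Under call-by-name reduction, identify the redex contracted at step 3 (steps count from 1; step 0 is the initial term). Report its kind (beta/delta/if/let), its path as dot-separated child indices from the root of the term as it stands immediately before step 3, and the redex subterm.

Working:
step 0: (if false then (if (if true then true else true) then (0 < 8) else false) else (if ((\x.true) 5) then (if true then true else false) else ((\y.false) 3)))
step 1: [if@root] (if ((\x.true) 5) then (if true then true else false) else ((\y.false) 3))
step 2: [beta@0] (if true then (if true then true else false) else ((\y.false) 3))
step 3: [if@root] (if true then true else false)

Answer: if at root : (if true then (if true then true else false) else ((\y.false) 3))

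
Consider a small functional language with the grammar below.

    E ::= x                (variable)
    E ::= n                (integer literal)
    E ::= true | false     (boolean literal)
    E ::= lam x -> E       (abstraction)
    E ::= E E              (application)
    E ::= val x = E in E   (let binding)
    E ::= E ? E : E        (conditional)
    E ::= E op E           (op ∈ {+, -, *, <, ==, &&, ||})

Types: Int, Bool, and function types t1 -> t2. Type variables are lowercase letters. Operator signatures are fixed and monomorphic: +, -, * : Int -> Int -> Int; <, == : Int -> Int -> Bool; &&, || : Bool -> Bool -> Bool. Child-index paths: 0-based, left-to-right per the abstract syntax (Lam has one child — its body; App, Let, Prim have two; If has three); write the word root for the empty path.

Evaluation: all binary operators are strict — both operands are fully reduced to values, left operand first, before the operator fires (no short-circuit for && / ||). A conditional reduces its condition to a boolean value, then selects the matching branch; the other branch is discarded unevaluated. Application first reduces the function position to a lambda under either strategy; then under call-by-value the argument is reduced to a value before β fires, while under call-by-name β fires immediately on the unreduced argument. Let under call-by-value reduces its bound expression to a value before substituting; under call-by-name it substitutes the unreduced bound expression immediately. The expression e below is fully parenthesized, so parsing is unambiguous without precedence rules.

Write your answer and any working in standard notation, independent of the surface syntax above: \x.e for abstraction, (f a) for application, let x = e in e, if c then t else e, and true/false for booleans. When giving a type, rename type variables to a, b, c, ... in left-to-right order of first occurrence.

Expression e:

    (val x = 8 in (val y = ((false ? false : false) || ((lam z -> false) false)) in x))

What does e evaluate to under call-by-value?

Answer: 8

Derivation:
step 0: (let x = 8 in (let y = ((if false then false else false) || ((\z.false) false)) in x))
step 1: [let@root] (let y = ((if false then false else false) || ((\z.false) false)) in 8)
step 2: [if@0.0] (let y = (false || ((\z.false) false)) in 8)
step 3: [beta@0.1] (let y = (false || false) in 8)
step 4: [delta@0] (let y = false in 8)
step 5: [let@root] 8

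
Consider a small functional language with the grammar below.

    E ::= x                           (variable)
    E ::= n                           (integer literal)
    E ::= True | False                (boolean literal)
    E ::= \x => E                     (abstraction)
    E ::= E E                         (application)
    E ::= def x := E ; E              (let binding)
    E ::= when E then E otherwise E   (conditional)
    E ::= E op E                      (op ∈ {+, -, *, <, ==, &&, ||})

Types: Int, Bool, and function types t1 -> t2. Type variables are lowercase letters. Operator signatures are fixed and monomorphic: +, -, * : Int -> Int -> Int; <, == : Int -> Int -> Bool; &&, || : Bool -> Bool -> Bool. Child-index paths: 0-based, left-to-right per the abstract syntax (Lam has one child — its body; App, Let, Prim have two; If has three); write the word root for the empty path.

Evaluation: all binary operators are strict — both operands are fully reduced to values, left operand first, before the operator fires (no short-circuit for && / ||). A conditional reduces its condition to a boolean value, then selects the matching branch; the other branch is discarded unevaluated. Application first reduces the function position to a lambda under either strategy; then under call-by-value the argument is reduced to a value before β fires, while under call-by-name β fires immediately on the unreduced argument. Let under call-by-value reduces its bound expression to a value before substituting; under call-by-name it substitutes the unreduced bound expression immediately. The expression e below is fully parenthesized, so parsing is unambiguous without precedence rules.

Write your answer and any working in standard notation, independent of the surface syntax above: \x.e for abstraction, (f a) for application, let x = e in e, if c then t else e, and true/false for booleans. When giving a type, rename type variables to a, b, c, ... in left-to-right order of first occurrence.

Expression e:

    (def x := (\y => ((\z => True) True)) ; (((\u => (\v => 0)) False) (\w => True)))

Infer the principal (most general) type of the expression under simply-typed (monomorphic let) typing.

Trace:
\z._ : b -> Bool
  unify b -> Bool ~ Bool -> c
  unify b ~ Bool
  unify Bool ~ c
_ _ : Bool
\y._ : a -> Bool
let x : a -> Bool
\v._ : e -> Int
\u._ : d -> e -> Int
  unify d -> e -> Int ~ Bool -> f
  unify d ~ Bool
  unify e -> Int ~ f
_ _ : e -> Int
\w._ : g -> Bool
  unify e -> Int ~ (g -> Bool) -> h
  unify e ~ g -> Bool
  unify Int ~ h
_ _ : Int

Answer: Int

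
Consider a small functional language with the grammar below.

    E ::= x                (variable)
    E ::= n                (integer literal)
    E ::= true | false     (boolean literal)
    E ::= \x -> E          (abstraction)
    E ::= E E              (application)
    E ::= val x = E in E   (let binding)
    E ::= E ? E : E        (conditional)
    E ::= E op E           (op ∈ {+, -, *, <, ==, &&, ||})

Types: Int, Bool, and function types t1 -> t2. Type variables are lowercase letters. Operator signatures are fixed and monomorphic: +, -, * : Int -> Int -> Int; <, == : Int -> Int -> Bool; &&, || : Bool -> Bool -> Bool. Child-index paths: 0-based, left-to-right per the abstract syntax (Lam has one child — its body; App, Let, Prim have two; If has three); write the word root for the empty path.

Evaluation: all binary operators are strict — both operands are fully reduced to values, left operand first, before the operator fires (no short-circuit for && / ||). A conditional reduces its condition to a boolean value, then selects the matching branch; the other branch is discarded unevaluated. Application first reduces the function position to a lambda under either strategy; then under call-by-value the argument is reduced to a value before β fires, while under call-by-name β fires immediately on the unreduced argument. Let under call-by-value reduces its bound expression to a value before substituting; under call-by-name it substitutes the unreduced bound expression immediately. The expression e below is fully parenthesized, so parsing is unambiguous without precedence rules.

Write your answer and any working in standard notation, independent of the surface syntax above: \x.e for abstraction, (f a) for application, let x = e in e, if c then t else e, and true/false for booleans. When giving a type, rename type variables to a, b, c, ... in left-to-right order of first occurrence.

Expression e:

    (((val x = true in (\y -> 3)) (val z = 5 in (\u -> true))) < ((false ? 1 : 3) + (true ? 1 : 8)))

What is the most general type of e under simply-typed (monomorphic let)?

Answer: Bool

Trace:
let x : Bool
\y._ : a -> Int
let z : Int
\u._ : b -> Bool
  unify a -> Int ~ (b -> Bool) -> c
  unify a ~ b -> Bool
  unify Int ~ c
_ _ : Int
  unify Int ~ Int
  unify Bool ~ Bool
  unify Int ~ Int
  unify Int ~ Int
  unify Bool ~ Bool
  unify Int ~ Int
  unify Int ~ Int
  unify Int ~ Int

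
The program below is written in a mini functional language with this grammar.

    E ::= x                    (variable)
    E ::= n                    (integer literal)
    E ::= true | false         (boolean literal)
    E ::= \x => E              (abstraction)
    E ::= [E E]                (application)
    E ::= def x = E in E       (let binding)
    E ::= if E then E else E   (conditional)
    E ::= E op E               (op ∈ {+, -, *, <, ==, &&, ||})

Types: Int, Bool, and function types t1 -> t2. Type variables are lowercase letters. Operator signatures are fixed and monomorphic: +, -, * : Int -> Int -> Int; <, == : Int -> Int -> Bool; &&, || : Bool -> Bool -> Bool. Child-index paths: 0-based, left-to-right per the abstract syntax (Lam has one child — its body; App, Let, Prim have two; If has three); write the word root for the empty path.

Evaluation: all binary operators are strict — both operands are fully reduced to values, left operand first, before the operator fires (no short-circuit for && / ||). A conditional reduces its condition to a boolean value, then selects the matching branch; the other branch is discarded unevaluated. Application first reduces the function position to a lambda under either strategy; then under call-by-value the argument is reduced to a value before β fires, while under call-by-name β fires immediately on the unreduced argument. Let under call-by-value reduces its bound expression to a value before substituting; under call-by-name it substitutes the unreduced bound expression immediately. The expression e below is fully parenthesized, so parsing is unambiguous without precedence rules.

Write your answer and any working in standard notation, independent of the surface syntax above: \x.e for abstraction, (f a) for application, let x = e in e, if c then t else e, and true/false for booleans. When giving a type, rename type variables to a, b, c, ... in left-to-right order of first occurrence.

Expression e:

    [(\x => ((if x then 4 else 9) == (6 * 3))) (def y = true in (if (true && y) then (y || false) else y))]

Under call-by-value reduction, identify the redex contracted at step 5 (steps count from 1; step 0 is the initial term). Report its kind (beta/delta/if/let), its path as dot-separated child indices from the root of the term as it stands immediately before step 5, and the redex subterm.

Answer: beta at root : ((\x.((if x then 4 else 9) == (6 * 3))) true)

Derivation:
step 0: ((\x.((if x then 4 else 9) == (6 * 3))) (let y = true in (if (true && y) then (y || false) else y)))
step 1: [let@1] ((\x.((if x then 4 else 9) == (6 * 3))) (if (true && true) then (true || false) else true))
step 2: [delta@1.0] ((\x.((if x then 4 else 9) == (6 * 3))) (if true then (true || false) else true))
step 3: [if@1] ((\x.((if x then 4 else 9) == (6 * 3))) (true || false))
step 4: [delta@1] ((\x.((if x then 4 else 9) == (6 * 3))) true)
step 5: [beta@root] ((if true then 4 else 9) == (6 * 3))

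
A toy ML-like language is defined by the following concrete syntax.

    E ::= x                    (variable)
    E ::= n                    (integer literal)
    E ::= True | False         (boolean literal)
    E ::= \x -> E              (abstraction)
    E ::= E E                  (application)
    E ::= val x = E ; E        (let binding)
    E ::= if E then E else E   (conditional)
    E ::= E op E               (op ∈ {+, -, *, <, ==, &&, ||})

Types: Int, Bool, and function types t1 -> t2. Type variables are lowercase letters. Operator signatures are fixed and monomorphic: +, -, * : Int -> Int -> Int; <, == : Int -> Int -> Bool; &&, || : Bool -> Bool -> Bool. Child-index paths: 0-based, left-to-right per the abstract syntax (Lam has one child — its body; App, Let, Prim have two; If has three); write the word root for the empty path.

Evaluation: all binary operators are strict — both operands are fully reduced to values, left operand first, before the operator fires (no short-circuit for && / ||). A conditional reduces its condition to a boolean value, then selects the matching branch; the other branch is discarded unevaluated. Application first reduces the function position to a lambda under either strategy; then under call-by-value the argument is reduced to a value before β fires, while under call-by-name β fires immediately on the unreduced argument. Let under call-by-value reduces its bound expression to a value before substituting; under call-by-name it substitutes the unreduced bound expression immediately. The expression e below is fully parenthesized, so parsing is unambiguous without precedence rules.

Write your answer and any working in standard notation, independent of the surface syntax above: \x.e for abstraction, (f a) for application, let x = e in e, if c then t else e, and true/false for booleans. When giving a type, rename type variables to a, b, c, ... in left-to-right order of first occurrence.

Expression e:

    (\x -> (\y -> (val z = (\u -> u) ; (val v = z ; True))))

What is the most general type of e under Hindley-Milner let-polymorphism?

Answer: a -> b -> Bool

Derivation:
u : c
\u._ : c -> c
let z : forall. c -> c
z : d -> d
let v : forall. d -> d
\y._ : b -> Bool
\x._ : a -> b -> Bool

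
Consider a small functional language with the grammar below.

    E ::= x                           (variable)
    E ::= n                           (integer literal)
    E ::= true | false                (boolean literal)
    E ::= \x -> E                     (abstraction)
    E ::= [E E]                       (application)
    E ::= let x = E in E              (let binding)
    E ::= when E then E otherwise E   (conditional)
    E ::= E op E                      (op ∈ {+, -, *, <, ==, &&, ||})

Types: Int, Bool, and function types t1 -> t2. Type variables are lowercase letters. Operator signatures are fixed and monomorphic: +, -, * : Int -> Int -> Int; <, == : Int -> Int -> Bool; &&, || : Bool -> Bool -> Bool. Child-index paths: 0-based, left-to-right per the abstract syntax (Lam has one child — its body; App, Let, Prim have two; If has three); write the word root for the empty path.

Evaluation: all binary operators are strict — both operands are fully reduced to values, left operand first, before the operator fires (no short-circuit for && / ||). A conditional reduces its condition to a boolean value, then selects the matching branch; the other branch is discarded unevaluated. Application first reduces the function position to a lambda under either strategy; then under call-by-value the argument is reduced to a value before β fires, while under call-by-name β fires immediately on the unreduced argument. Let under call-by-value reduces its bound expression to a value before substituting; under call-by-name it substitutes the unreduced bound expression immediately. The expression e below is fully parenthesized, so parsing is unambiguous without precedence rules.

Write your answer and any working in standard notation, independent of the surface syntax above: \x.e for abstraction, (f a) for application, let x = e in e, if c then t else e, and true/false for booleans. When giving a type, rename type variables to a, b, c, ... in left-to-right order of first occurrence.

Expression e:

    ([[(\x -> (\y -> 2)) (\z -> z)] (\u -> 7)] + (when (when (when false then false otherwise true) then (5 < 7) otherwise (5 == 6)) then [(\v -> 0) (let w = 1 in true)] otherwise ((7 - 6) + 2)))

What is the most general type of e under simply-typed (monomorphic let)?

Answer: Int

Trace:
\y._ : b -> Int
\x._ : a -> b -> Int
z : c
\z._ : c -> c
  unify a -> b -> Int ~ (c -> c) -> d
  unify a ~ c -> c
  unify b -> Int ~ d
_ _ : b -> Int
\u._ : e -> Int
  unify b -> Int ~ (e -> Int) -> f
  unify b ~ e -> Int
  unify Int ~ f
_ _ : Int
  unify Int ~ Int
  unify Bool ~ Bool
  unify Bool ~ Bool
  unify Bool ~ Bool
  unify Int ~ Int
  unify Int ~ Int
  unify Int ~ Int
  unify Int ~ Int
  unify Bool ~ Bool
  unify Bool ~ Bool
\v._ : g -> Int
let w : Int
  unify g -> Int ~ Bool -> h
  unify g ~ Bool
  unify Int ~ h
_ _ : Int
  unify Int ~ Int
  unify Int ~ Int
  unify Int ~ Int
  unify Int ~ Int
  unify Int ~ Int
  unify Int ~ Int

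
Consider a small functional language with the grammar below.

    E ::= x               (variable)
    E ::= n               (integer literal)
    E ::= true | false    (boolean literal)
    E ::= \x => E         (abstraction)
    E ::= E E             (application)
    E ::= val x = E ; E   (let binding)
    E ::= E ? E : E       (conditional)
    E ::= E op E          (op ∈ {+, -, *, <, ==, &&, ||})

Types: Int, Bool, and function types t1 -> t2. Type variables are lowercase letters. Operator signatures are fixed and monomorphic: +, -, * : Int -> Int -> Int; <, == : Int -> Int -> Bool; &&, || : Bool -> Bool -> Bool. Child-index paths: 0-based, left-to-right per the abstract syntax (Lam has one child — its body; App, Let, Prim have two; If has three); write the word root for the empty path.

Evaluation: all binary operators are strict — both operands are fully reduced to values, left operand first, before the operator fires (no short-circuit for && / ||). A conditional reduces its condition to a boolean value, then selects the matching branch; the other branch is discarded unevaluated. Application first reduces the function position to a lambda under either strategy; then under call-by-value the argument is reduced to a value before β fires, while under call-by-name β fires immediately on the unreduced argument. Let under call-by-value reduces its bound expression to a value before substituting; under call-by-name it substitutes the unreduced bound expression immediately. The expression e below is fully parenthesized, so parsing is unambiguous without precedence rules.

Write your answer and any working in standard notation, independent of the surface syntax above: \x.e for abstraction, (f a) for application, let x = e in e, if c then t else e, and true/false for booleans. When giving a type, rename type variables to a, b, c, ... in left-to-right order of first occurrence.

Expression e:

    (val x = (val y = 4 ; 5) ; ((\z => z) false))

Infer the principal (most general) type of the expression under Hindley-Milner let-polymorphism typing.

Working:
let y : Int
let x : Int
z : a
\z._ : a -> a
  unify a -> a ~ Bool -> b
  unify a ~ Bool
  unify Bool ~ b
_ _ : Bool

Answer: Bool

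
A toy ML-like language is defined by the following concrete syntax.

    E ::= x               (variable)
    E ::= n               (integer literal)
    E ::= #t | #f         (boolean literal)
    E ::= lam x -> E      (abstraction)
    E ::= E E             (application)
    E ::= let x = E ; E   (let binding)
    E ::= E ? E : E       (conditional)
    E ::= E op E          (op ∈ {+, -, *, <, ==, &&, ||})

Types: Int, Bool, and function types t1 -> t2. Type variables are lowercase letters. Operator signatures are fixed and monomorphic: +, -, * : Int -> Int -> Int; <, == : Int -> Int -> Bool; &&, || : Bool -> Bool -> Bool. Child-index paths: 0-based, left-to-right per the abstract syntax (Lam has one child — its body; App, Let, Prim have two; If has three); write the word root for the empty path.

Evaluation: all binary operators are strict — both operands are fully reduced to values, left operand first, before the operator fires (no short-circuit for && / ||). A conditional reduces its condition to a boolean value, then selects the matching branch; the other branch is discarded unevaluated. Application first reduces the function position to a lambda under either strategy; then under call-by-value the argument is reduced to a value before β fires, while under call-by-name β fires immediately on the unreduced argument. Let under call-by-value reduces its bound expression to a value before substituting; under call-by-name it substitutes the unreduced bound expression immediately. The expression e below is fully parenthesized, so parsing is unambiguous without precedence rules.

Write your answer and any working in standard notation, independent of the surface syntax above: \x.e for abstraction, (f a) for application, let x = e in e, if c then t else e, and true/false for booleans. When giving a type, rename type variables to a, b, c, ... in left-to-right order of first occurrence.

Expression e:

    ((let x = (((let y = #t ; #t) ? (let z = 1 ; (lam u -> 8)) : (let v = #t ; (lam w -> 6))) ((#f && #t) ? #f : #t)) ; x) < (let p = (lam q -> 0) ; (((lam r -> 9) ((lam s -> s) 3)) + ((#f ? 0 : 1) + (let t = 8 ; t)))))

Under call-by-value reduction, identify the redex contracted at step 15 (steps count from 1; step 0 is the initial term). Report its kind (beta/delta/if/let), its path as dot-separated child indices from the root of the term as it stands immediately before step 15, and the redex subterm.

Trace:
step 0: ((let x = ((if (let y = true in true) then (let z = 1 in (\u.8)) else (let v = true in (\w.6))) (if (false && true) then false else true)) in x) < (let p = (\q.0) in (((\r.9) ((\s.s) 3)) + ((if false then 0 else 1) + (let t = 8 in t)))))
step 1: [let@0.0.0.0] ((let x = ((if true then (let z = 1 in (\u.8)) else (let v = true in (\w.6))) (if (false && true) then false else true)) in x) < (let p = (\q.0) in (((\r.9) ((\s.s) 3)) + ((if false then 0 else 1) + (let t = 8 in t)))))
step 2: [if@0.0.0] ((let x = ((let z = 1 in (\u.8)) (if (false && true) then false else true)) in x) < (let p = (\q.0) in (((\r.9) ((\s.s) 3)) + ((if false then 0 else 1) + (let t = 8 in t)))))
step 3: [let@0.0.0] ((let x = ((\u.8) (if (false && true) then false else true)) in x) < (let p = (\q.0) in (((\r.9) ((\s.s) 3)) + ((if false then 0 else 1) + (let t = 8 in t)))))
step 4: [delta@0.0.1.0] ((let x = ((\u.8) (if false then false else true)) in x) < (let p = (\q.0) in (((\r.9) ((\s.s) 3)) + ((if false then 0 else 1) + (let t = 8 in t)))))
step 5: [if@0.0.1] ((let x = ((\u.8) true) in x) < (let p = (\q.0) in (((\r.9) ((\s.s) 3)) + ((if false then 0 else 1) + (let t = 8 in t)))))
step 6: [beta@0.0] ((let x = 8 in x) < (let p = (\q.0) in (((\r.9) ((\s.s) 3)) + ((if false then 0 else 1) + (let t = 8 in t)))))
step 7: [let@0] (8 < (let p = (\q.0) in (((\r.9) ((\s.s) 3)) + ((if false then 0 else 1) + (let t = 8 in t)))))
step 8: [let@1] (8 < (((\r.9) ((\s.s) 3)) + ((if false then 0 else 1) + (let t = 8 in t))))
step 9: [beta@1.0.1] (8 < (((\r.9) 3) + ((if false then 0 else 1) + (let t = 8 in t))))
step 10: [beta@1.0] (8 < (9 + ((if false then 0 else 1) + (let t = 8 in t))))
step 11: [if@1.1.0] (8 < (9 + (1 + (let t = 8 in t))))
step 12: [let@1.1.1] (8 < (9 + (1 + 8)))
step 13: [delta@1.1] (8 < (9 + 9))
step 14: [delta@1] (8 < 18)
step 15: [delta@root] true

Answer: delta at root : (8 < 18)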